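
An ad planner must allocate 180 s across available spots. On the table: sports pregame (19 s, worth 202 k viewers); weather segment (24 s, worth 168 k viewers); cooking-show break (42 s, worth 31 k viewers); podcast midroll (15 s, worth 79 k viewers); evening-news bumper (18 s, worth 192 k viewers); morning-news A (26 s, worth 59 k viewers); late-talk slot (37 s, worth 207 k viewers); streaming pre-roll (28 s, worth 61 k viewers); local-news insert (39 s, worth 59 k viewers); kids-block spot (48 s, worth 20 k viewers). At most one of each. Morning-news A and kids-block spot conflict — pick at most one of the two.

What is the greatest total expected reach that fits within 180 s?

968

Best packing: sports pregame + weather segment + podcast midroll + evening-news bumper + morning-news A + late-talk slot + streaming pre-roll — 167 s, 968 total.
No other feasible combination exceeds 968.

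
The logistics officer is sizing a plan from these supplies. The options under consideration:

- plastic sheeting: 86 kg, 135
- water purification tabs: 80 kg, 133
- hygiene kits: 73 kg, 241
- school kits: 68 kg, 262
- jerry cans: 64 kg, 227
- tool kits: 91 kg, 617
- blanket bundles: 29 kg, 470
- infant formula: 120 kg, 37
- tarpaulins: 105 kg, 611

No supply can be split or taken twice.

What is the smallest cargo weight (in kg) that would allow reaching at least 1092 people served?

184

Look for the lowest-cargo combination reaching 1092.
Taking jerry cans + tool kits + blanket bundles gives 1314 (≥ 1092) for 184 kg.
No combination under 184 kg hits 1092.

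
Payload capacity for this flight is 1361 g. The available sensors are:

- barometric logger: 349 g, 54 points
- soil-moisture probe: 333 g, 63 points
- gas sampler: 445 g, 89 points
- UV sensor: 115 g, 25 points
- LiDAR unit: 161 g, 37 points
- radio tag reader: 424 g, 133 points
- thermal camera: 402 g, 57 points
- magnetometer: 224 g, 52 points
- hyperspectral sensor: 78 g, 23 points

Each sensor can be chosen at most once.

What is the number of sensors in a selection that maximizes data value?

5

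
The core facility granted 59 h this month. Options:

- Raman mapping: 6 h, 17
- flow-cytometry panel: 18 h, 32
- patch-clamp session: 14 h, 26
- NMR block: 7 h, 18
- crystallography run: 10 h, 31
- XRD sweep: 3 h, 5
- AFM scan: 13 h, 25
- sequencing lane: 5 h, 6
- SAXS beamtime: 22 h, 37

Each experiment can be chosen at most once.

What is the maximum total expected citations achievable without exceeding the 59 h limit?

129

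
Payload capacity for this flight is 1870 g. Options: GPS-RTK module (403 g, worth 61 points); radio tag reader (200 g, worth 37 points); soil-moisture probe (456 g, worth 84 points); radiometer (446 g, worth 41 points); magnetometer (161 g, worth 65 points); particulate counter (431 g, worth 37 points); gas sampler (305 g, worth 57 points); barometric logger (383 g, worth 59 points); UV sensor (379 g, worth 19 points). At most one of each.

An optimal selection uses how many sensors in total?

Best achievable data value is 326.
GPS-RTK module + soil-moisture probe + magnetometer + gas sampler + barometric logger hits 326 at 1708 g.
Any selection reaching 326 contains exactly 5 sensors.

5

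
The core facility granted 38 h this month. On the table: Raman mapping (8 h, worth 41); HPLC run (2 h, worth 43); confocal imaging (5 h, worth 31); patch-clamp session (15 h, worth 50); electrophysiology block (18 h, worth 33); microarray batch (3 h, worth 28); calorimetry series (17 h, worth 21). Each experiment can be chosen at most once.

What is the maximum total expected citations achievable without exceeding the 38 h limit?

193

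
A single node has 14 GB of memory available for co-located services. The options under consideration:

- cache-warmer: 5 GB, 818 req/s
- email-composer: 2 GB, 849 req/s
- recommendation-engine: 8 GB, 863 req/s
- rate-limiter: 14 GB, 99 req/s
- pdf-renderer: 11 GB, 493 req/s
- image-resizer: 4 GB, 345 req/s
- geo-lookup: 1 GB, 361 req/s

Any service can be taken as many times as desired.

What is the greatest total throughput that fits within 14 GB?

Ranking by ratio (throughput/GB): email-composer 424.50, geo-lookup 361.00, cache-warmer 163.60, recommendation-engine 107.88.
The ratio ordering already packs tightly: 7×email-composer, 14 GB, 5943.
Every other selection either busts 14 GB or fails to beat 5943.

5943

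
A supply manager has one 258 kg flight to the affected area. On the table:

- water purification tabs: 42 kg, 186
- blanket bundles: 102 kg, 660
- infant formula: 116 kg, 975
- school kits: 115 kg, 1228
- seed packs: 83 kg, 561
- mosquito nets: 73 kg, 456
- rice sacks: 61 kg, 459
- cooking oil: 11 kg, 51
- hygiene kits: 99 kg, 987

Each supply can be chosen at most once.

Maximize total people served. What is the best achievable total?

2401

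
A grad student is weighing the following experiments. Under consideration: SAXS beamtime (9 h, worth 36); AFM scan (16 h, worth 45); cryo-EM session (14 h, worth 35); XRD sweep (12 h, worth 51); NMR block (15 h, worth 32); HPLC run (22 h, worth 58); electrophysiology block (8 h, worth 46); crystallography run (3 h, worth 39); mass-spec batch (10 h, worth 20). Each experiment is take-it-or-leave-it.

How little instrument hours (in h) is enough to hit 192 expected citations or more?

42

Look for the lowest-instrument combination reaching 192.
SAXS beamtime + XRD sweep + electrophysiology block + crystallography run + mass-spec batch: 192 expected citations at 42 h.
No combination under 42 h hits 192.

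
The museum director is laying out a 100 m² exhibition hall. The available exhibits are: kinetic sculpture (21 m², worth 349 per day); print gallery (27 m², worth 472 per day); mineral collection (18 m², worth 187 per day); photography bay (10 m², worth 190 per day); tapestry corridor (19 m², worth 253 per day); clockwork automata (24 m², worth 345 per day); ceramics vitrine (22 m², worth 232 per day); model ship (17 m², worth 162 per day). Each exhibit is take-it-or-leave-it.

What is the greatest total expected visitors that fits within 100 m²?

Best packing: kinetic sculpture + print gallery + mineral collection + photography bay + clockwork automata — 100 m², 1543 total.
Runner-up kinetic sculpture + print gallery + photography bay + clockwork automata + model ship tops out at 1518.

1543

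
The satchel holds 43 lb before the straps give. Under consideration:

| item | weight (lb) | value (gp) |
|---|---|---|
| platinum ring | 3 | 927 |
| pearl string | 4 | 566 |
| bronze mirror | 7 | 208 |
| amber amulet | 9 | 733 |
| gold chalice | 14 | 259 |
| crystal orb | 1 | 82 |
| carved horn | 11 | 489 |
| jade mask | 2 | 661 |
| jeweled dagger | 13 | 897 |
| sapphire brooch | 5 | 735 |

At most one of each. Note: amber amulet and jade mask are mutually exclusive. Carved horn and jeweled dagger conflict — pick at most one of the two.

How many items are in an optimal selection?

7

Best achievable value is 4148.
platinum ring + pearl string + bronze mirror + amber amulet + crystal orb + jeweled dagger + sapphire brooch hits 4148 at 42 lb.
All optima have 7 items.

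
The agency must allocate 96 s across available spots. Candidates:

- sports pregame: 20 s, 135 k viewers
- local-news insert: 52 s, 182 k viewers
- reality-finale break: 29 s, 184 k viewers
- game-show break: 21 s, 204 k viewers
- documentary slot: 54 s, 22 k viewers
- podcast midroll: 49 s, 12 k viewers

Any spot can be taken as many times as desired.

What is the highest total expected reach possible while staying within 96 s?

Ranking by ratio (expected reach/s): game-show break 9.71, sports pregame 6.75, reality-finale break 6.34, local-news insert 3.50.
Taking 4×game-show break: 84 s used, 816 in expected reach.
Nothing else within 96 s beats 816.

816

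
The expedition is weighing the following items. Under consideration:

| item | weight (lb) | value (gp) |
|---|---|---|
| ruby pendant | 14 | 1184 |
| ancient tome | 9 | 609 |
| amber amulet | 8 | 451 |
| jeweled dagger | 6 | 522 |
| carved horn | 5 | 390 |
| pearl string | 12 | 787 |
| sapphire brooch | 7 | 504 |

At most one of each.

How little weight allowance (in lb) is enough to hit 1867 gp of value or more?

Look for the lowest-weight combination reaching 1867.
Taking ruby pendant + jeweled dagger + carved horn gives 2096 (≥ 1867) for 25 lb.
Any bundle with less than 25 lb falls short of 1867.

25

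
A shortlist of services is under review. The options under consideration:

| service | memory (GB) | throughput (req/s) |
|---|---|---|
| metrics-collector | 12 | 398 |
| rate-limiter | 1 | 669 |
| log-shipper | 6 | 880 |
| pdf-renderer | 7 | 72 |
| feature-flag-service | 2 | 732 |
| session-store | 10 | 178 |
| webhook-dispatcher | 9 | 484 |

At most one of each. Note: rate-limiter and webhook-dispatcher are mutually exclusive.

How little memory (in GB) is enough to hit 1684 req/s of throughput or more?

9

Look for the lowest-memory combination reaching 1684.
Taking rate-limiter + log-shipper + feature-flag-service gives 2281 (≥ 1684) for 9 GB.
Below 9 GB the best achievable stays under 1684.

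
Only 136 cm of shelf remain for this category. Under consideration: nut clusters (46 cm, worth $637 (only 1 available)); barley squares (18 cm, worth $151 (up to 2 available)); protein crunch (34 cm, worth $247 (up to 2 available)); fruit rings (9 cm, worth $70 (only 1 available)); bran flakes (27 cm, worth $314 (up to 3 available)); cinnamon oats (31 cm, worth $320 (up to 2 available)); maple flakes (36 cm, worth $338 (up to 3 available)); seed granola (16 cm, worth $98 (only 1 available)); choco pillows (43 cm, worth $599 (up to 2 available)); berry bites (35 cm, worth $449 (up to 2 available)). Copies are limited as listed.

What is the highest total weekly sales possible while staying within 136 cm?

1835

Taking nut clusters + 2×choco pillows: 132 cm used, 1835 in weekly sales.
No other feasible combination exceeds 1835.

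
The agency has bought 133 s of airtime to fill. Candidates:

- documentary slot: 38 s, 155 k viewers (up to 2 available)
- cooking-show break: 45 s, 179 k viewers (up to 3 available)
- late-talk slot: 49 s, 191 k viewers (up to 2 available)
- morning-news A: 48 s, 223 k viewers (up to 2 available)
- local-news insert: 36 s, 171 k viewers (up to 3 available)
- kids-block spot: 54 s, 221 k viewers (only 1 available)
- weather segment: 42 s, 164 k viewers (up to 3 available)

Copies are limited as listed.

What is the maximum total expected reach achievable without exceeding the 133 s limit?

By expected reach per s: local-news insert 4.75, morning-news A 4.65, kids-block spot 4.09 lead.
Taking the top-ratio spots first gives 3×local-news insert for 513 (108 s).
Replace 2×local-news insert with 2×morning-news A: the trade gains 104 net, giving 617 at 132 s.
Nothing else within 133 s beats 617.

617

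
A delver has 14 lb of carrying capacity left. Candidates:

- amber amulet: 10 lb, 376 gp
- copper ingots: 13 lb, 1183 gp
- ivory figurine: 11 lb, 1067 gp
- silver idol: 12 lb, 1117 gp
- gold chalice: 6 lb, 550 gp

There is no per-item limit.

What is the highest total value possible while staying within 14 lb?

Filling by ratio: ivory figurine for 1067, with 3 lb left unused.
The 11 lb tied up in ivory figurine is better spent on copper ingots — total rises to 1183 (13 lb).
No other feasible combination exceeds 1183.

1183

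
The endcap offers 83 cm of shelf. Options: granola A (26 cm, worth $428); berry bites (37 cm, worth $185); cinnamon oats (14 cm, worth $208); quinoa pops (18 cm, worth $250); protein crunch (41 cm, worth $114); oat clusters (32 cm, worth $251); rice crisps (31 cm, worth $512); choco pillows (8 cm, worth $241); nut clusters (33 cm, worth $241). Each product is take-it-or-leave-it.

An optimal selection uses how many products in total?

4

Optimal total is 1431.
One optimal bundle: granola A + quinoa pops + rice crisps + choco pillows (83 cm).
Any selection reaching 1431 contains exactly 4 products.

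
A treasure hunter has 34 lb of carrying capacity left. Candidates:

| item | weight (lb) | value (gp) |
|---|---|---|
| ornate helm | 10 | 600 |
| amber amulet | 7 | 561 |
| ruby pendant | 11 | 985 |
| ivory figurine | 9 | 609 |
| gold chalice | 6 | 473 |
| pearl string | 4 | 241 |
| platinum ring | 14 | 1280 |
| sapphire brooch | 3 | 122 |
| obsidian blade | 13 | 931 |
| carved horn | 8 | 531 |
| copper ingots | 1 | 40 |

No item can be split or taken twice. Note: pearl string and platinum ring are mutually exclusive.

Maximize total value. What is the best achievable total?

2874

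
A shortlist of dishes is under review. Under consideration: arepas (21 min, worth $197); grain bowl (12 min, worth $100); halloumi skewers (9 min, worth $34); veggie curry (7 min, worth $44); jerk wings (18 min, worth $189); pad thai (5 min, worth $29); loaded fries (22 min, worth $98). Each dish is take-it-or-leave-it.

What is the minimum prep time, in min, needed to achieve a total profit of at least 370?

Need the lightest bundle worth ≥ 370.
Taking arepas + jerk wings gives 386 (≥ 370) for 39 min.
Below 39 min the best achievable stays under 370.

39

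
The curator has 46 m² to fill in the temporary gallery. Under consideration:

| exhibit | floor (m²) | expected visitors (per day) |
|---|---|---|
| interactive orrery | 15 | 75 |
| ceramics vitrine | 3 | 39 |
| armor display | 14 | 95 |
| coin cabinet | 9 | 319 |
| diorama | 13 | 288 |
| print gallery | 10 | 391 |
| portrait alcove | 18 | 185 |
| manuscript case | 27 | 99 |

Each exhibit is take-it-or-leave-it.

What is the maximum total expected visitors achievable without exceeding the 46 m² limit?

1093

A density-first pass picks ceramics vitrine + coin cabinet + diorama + print gallery — 1037 at 35 m².
Replace ceramics vitrine with armor display: the trade gains 56 net, giving 1093 at 46 m².
That's the maximum — no swap from here does better than 1093.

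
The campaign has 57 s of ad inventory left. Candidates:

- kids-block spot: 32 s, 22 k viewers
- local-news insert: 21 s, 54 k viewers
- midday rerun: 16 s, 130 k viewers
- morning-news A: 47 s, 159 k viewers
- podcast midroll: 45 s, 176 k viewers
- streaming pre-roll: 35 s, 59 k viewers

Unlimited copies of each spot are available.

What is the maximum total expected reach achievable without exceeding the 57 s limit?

390

By expected reach per s: midday rerun 8.12, podcast midroll 3.91, morning-news A 3.38, local-news insert 2.57 lead.
3×midday rerun uses 48 of the 57 s and totals 390.
That's the maximum — no swap from here does better than 390.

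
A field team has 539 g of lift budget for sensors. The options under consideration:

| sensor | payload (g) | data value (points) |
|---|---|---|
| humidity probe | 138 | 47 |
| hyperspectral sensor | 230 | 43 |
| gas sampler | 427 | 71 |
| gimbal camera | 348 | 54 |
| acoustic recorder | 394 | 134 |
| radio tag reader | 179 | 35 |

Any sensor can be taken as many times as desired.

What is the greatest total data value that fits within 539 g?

181

Density check — humidity probe 0.34, acoustic recorder 0.34, radio tag reader 0.20 are the best per g.
The ratio heuristic lands on 3×humidity probe (141) but leaves 125 g idle.
Replace 2×humidity probe with acoustic recorder: the trade gains 40 net, giving 181 at 532 g.
The spare 7 g is too small for any remaining sensor, and no exchange beats 181.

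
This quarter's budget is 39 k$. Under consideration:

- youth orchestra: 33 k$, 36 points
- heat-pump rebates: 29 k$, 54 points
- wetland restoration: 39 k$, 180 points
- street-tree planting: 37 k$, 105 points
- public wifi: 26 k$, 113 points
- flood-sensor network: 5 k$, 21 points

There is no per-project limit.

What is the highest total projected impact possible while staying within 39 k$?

180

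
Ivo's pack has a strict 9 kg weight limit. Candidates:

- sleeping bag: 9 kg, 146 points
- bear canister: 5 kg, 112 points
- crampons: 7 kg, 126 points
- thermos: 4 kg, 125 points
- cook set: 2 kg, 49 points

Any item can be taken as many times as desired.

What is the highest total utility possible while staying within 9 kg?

2×thermos uses 8 of the 9 kg and totals 250.
No other feasible combination exceeds 250.

250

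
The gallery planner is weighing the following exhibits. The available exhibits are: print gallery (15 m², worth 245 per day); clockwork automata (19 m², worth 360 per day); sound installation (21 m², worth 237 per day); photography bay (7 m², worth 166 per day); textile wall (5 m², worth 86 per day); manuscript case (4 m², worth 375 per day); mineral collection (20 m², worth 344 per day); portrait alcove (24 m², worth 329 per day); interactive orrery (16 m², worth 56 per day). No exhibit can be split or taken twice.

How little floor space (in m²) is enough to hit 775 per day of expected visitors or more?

26

Minimise m² subject to total expected visitors ≥ 775.
print gallery + photography bay + manuscript case reaches 786 using 26 m².
Below 26 m² the best achievable stays under 775.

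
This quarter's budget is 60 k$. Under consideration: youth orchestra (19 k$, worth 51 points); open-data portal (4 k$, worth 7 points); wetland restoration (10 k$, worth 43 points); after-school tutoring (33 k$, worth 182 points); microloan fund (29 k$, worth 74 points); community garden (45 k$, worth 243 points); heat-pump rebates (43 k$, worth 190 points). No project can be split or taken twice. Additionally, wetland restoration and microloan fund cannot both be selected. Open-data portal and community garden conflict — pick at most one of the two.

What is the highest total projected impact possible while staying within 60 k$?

286

Taking the top-ratio projects first gives open-data portal + wetland restoration + after-school tutoring for 232 (47 k$).
The 37 k$ tied up in open-data portal and after-school tutoring is better spent on community garden — total rises to 286 (55 k$).
No other feasible combination exceeds 286.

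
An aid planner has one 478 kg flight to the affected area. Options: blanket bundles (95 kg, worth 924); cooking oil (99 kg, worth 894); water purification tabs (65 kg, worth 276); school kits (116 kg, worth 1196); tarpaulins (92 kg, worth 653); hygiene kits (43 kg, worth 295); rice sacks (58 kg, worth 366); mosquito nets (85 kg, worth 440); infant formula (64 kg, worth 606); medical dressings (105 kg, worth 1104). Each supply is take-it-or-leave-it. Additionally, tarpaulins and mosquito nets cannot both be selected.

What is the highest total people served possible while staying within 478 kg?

By people served per kg: medical dressings 10.51, school kits 10.31, blanket bundles 9.73, infant formula 9.47 lead.
Taking the top-ratio supplies first gives blanket bundles + school kits + tarpaulins + infant formula + medical dressings for 4483 (472 kg).
The 156 kg tied up in tarpaulins and infant formula is better spent on cooking oil + rice sacks — total rises to 4484 (473 kg).
The closest alternative, blanket bundles + school kits + tarpaulins + infant formula + medical dressings, reaches only 4483.

4484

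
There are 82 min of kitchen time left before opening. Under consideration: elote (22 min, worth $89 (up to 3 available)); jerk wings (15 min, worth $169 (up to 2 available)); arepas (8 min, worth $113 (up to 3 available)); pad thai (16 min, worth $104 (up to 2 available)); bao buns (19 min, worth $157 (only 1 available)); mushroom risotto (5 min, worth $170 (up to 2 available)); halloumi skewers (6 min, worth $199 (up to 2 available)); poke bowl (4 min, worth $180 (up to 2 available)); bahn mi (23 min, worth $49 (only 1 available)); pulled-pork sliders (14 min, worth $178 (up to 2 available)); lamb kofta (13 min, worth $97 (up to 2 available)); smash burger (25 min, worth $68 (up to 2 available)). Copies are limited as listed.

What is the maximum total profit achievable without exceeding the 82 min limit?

Density check — poke bowl 45.00, mushroom risotto 34.00, halloumi skewers 33.17 are the best per min.
Best packing: 3×arepas + 2×mushroom risotto + 2×halloumi skewers + 2×poke bowl + 2×pulled-pork sliders — 82 min, 1793 total.
Every other selection either busts 82 min or exceeds an availability limit or fails to beat 1793.

1793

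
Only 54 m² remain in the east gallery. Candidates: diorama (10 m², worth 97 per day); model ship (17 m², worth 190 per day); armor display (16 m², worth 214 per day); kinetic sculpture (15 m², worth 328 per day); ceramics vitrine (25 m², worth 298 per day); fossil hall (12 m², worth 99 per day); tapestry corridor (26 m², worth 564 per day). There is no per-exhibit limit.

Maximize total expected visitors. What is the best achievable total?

Taking the top-ratio exhibits first gives 3×kinetic sculpture for 984 (45 m²).
Dropping 3×kinetic sculpture frees 45 m²; slotting in 2×tapestry corridor (52 m²) lifts the total to 1128 at 52 m².
That's the maximum — no swap from here does better than 1128.

1128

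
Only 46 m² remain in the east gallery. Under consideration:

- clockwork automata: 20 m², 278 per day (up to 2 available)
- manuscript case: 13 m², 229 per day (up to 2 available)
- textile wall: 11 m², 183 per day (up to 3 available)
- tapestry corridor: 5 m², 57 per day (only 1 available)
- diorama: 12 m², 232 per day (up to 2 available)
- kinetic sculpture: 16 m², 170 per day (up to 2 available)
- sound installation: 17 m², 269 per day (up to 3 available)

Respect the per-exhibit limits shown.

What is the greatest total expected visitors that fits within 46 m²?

Density check — diorama 19.33, manuscript case 17.62, textile wall 16.64, sound installation 15.82 are the best per m².
A density-first pass picks manuscript case + tapestry corridor + 2×diorama — 750 at 42 m².
The 18 m² tied up in manuscript case and tapestry corridor is better spent on 2×textile wall — total rises to 830 (46 m²).
Nothing else within 46 m² beats 830.

830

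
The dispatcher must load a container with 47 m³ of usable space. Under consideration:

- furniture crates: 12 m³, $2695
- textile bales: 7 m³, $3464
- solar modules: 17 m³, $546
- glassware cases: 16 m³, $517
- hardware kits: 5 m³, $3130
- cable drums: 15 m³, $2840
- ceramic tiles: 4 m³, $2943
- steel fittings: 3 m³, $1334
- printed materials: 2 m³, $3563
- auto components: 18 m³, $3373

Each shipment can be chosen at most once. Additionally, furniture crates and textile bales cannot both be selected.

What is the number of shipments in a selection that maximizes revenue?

6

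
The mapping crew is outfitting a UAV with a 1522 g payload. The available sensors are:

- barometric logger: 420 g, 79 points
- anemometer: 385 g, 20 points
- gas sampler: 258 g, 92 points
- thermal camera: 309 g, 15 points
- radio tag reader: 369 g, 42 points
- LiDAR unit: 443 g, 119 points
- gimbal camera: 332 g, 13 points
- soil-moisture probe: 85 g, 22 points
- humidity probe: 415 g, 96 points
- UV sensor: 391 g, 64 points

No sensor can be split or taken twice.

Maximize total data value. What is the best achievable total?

371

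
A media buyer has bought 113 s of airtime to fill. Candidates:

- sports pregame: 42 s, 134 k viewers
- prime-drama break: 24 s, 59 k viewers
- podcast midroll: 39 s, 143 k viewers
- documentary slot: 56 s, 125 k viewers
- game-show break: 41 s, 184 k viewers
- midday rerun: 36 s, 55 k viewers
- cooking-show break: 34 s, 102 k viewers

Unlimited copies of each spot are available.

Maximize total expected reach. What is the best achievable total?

427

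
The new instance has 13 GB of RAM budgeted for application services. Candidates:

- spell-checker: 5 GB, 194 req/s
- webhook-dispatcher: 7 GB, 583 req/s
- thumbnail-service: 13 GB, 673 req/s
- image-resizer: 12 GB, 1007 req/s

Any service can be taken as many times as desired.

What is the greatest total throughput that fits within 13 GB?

Taking image-resizer: 12 GB used, 1007 in throughput.
No other feasible combination exceeds 1007.

1007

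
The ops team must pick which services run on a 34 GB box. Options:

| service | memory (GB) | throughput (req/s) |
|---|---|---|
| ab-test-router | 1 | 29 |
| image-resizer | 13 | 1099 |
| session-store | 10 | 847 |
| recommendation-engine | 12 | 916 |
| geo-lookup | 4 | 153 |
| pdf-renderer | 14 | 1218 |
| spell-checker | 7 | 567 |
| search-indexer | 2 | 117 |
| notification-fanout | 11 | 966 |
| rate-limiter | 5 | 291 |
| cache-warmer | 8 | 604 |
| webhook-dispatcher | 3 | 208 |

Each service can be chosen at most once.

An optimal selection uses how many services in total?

3

Optimal total is 2912.
One optimal bundle: image-resizer + session-store + notification-fanout (34 GB).
Every optimal selection uses 3 services.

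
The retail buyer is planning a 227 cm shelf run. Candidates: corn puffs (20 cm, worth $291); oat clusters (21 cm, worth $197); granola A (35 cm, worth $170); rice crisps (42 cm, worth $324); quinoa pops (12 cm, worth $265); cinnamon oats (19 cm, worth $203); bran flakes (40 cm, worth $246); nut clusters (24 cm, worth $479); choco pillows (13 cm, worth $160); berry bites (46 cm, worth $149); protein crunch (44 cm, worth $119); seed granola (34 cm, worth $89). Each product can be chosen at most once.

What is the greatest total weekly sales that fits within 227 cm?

Ranking by ratio (weekly sales/cm): quinoa pops 22.08, nut clusters 19.96, corn puffs 14.55, choco pillows 12.31.
Best packing: corn puffs + oat clusters + granola A + rice crisps + quinoa pops + cinnamon oats + bran flakes + nut clusters + choco pillows — 226 cm, 2335 total.
The closest alternative, corn puffs + oat clusters + rice crisps + quinoa pops + cinnamon oats + bran flakes + nut clusters + choco pillows + seed granola, reaches only 2254.

2335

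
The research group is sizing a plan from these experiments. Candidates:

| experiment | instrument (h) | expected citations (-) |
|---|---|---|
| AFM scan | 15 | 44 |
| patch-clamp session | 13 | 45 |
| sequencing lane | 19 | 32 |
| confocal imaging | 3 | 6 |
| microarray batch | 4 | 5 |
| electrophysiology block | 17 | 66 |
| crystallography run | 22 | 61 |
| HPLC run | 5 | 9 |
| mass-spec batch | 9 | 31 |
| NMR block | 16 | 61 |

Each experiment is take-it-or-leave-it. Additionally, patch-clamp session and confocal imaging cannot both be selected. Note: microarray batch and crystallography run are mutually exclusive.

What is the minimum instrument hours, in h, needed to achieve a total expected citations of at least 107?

30

Minimise h subject to total expected citations ≥ 107.
Taking patch-clamp session + electrophysiology block gives 111 (≥ 107) for 30 h.
Any bundle with less than 30 h falls short of 107.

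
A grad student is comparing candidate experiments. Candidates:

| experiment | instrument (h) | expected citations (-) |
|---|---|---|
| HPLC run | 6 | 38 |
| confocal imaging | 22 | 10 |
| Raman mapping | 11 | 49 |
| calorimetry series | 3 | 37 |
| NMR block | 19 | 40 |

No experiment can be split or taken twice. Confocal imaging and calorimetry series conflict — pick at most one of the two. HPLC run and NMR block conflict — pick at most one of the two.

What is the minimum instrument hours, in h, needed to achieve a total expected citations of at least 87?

17

Minimise h subject to total expected citations ≥ 87.
Taking HPLC run + Raman mapping gives 87 (≥ 87) for 17 h.
Below 17 h the best achievable stays under 87.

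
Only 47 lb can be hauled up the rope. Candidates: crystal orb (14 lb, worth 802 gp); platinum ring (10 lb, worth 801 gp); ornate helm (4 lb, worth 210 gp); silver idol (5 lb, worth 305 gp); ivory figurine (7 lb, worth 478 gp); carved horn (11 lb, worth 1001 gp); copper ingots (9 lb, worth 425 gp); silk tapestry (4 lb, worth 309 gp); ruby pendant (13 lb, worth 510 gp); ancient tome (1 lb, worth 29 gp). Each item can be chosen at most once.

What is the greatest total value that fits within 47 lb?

3420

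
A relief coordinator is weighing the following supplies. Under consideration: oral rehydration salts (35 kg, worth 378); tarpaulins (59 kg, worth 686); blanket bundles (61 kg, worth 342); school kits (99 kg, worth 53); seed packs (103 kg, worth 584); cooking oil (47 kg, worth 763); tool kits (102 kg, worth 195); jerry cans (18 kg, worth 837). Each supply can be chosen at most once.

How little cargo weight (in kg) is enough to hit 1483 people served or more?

Look for the lowest-cargo combination reaching 1483.
cooking oil + jerry cans reaches 1600 using 65 kg.
Below 65 kg the best achievable stays under 1483.

65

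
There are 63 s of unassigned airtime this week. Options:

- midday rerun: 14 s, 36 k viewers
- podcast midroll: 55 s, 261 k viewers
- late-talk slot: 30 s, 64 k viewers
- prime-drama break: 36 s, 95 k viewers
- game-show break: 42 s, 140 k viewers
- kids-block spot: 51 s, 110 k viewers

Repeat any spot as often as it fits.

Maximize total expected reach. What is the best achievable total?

Ranking by ratio (expected reach/s): podcast midroll 4.75, game-show break 3.33, prime-drama break 2.64, midday rerun 2.57.
Podcast midroll uses 55 of the 63 s and totals 261.
That's the maximum — no swap from here does better than 261.

261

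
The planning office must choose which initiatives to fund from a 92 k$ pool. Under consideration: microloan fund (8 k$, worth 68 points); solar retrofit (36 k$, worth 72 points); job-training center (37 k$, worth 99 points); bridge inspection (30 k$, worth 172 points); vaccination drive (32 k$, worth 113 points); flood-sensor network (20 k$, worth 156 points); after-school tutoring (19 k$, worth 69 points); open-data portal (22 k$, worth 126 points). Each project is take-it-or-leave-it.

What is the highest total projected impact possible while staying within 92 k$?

523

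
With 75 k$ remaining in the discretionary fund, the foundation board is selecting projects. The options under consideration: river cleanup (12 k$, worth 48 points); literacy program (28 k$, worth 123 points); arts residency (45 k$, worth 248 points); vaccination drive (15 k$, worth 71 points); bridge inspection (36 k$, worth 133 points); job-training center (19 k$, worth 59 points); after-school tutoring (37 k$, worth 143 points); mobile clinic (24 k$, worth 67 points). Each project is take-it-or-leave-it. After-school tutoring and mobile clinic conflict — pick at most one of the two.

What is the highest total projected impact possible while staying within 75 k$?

Density check — arts residency 5.51, vaccination drive 4.73, literacy program 4.39 are the best per k$.
Greedy by ratio would take river cleanup + arts residency + vaccination drive: 72 k$ used, total 367.
The 27 k$ tied up in river cleanup and vaccination drive is better spent on literacy program — total rises to 371 (73 k$).
The closest alternative, river cleanup + arts residency + vaccination drive, reaches only 367.

371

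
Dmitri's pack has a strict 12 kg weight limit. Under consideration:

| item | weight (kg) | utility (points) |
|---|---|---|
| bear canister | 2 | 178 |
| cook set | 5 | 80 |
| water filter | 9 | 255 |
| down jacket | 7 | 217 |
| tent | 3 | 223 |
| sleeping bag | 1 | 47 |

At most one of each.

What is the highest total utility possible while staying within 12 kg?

618

A density-first pass picks bear canister + cook set + tent + sleeping bag — 528 at 11 kg.
Replace cook set and sleeping bag with down jacket: the trade gains 90 net, giving 618 at 12 kg.
Runner-up bear canister + cook set + tent + sleeping bag tops out at 528.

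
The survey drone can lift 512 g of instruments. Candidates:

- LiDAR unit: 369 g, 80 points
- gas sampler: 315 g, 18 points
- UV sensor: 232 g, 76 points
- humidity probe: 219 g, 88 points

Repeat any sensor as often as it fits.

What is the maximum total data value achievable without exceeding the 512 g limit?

176

Best packing: 2×humidity probe — 438 g, 176 total.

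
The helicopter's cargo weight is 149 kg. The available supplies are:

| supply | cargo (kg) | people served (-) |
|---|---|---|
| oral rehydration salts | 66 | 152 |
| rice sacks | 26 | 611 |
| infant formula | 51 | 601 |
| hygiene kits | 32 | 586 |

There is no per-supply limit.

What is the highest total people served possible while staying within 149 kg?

Best packing: 5×rice sacks — 130 kg, 3055 total.
That's the maximum — no swap from here does better than 3055.

3055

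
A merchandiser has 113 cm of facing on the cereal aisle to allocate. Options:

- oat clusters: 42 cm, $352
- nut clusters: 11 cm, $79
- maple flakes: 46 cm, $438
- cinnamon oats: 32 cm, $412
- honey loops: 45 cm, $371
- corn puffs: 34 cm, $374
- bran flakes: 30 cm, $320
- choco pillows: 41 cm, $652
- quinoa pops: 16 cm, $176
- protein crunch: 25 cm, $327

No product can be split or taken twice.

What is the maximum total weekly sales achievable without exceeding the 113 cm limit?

1475

Greedy by ratio would take nut clusters + cinnamon oats + choco pillows + protein crunch: 109 cm used, total 1470.
Replace nut clusters and cinnamon oats with bran flakes + quinoa pops: the trade gains 5 net, giving 1475 at 112 cm.
The spare 1 cm is too small for any remaining product, and no exchange beats 1475.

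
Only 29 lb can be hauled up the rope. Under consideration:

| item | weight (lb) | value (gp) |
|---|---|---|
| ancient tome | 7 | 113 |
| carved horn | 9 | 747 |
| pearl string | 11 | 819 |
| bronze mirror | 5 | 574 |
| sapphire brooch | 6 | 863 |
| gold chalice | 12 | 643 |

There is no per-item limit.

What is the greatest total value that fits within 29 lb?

4026

Bronze mirror + 4×sapphire brooch uses 29 of the 29 lb and totals 4026.
Every other selection either busts 29 lb or fails to beat 4026.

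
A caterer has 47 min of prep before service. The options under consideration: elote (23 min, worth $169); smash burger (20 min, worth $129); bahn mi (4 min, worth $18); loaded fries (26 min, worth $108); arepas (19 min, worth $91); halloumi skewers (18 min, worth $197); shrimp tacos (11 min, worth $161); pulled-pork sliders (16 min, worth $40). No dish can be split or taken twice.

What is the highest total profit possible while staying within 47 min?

398

Filling by ratio: bahn mi + halloumi skewers + shrimp tacos for 376, with 14 min left unused.
The 4 min tied up in bahn mi is better spent on pulled-pork sliders — total rises to 398 (45 min).
That's the maximum — no swap from here does better than 398.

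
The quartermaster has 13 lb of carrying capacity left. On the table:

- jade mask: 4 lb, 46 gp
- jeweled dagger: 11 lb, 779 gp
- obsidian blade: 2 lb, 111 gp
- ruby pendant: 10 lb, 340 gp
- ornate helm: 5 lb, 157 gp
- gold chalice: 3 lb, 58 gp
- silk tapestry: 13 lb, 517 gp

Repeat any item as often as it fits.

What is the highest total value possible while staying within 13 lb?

Best packing: jeweled dagger + obsidian blade — 13 lb, 890 total.
No other feasible combination exceeds 890.

890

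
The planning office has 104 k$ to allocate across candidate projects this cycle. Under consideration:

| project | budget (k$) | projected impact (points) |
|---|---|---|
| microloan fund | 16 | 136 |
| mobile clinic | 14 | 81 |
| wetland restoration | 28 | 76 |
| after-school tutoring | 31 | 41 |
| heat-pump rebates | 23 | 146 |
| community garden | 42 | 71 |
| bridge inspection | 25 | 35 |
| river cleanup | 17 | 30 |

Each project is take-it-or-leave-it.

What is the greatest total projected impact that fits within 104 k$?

Ranking by ratio (projected impact/k$): microloan fund 8.50, heat-pump rebates 6.35, mobile clinic 5.79, wetland restoration 2.71.
Taking microloan fund + mobile clinic + wetland restoration + heat-pump rebates + river cleanup: 98 k$ used, 469 in projected impact.

469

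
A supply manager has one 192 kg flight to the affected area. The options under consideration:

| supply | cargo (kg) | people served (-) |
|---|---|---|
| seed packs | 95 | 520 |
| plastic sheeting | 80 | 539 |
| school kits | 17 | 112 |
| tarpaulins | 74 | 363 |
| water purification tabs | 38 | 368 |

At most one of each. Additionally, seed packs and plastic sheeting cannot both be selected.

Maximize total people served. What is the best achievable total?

A density-first pass picks plastic sheeting + school kits + water purification tabs — 1019 at 135 kg.
The 17 kg tied up in school kits is better spent on tarpaulins — total rises to 1270 (192 kg).

1270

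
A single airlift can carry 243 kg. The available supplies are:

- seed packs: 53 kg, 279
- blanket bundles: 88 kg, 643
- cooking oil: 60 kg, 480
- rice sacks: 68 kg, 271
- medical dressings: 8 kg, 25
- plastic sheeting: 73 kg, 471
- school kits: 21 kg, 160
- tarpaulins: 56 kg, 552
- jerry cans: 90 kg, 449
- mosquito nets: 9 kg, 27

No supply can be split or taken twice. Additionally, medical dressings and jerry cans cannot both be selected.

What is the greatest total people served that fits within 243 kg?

1887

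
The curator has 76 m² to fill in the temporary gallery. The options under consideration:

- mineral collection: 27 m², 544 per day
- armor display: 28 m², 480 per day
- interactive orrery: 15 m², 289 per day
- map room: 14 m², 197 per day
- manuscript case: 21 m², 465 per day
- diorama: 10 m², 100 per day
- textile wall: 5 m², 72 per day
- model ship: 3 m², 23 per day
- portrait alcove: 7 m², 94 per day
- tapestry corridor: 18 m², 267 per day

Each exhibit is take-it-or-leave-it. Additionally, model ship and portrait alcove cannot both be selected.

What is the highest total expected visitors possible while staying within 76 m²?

Density check — manuscript case 22.14, mineral collection 20.15, interactive orrery 19.27 are the best per m².
Taking the top-ratio exhibits first gives mineral collection + interactive orrery + manuscript case + textile wall + portrait alcove for 1464 (75 m²).
The 27 m² tied up in interactive orrery and textile wall and portrait alcove is better spent on armor display — total rises to 1489 (76 m²).

1489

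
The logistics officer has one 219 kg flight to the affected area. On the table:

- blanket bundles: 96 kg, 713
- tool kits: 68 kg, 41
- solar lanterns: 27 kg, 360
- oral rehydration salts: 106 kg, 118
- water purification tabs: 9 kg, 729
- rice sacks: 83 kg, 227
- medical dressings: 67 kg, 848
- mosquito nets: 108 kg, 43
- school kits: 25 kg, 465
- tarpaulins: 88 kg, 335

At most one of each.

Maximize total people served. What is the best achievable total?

2755

The ratio heuristic lands on solar lanterns + water purification tabs + medical dressings + school kits + tarpaulins (2737) but leaves 3 kg idle.
Dropping solar lanterns and tarpaulins frees 115 kg; slotting in blanket bundles (96 kg) lifts the total to 2755 at 197 kg.
The closest alternative, solar lanterns + water purification tabs + medical dressings + school kits + tarpaulins, reaches only 2737.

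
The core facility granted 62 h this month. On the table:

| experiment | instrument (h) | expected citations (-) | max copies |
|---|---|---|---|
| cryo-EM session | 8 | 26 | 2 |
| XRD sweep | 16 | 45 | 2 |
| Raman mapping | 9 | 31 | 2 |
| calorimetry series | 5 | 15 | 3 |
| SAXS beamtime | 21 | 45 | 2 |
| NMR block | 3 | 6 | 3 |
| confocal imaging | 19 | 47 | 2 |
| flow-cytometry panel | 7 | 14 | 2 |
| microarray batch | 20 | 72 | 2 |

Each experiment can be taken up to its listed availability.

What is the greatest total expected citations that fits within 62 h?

Ranking by ratio (expected citations/h): microarray batch 3.60, Raman mapping 3.44, cryo-EM session 3.25.
Taking the top-ratio experiments first gives 2×Raman mapping + NMR block + 2×microarray batch for 212 (61 h).
The 12 h tied up in Raman mapping and NMR block is better spent on cryo-EM session + calorimetry series — total rises to 216 (62 h).
Nothing else within 62 h beats 216.

216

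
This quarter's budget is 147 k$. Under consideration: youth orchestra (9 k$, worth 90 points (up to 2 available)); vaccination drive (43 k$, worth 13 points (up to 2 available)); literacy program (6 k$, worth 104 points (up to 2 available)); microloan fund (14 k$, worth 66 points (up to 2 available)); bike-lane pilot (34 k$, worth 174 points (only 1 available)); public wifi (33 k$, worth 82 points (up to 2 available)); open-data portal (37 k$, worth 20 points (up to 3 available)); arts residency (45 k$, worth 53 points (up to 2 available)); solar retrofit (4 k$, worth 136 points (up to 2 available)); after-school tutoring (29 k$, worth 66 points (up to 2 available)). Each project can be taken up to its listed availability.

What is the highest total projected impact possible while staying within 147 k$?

2×youth orchestra + 2×literacy program + 2×microloan fund + bike-lane pilot + public wifi + 2×solar retrofit uses 133 of the 147 k$ and totals 1048.
Every other selection either busts 147 k$ or exceeds an availability limit or fails to beat 1048.

1048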